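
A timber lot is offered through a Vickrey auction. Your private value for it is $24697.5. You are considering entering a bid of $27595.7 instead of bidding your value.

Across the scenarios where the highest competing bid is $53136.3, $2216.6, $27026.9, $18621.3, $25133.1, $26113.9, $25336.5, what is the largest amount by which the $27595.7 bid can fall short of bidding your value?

$53136.3: same outcome either way → loss $0.
$2216.6: same outcome either way → loss $0.
$27026.9: truthful gives $0, deviation gives −$2329.4 → loss $2329.4.
$18621.3: same outcome either way → loss $0.
$25133.1: truthful gives $0, deviation gives −$435.6 → loss $435.6.
$26113.9: truthful gives $0, deviation gives −$1416.4 → loss $1416.4.
$25336.5: truthful gives $0, deviation gives −$639 → loss $639.
Maximum loss: $2329.4.

$2329.4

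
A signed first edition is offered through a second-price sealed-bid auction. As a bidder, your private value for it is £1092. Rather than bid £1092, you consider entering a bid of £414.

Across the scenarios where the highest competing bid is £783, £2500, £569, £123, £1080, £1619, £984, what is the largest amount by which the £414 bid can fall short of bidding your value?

£783: truthful gives £309, deviation gives £0 → loss £309.
£2500: same outcome either way → loss £0.
£569: truthful gives £523, deviation gives £0 → loss £523.
£123: same outcome either way → loss £0.
£1080: truthful gives £12, deviation gives £0 → loss £12.
£1619: same outcome either way → loss £0.
£984: truthful gives £108, deviation gives £0 → loss £108.
Maximum loss: £523.

£523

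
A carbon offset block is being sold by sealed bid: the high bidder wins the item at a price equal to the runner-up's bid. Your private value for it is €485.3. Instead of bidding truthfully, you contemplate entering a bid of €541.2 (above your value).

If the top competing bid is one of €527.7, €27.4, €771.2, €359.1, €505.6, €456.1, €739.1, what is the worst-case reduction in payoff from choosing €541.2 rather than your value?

€42.4

€527.7: truthful gives €0, deviation gives −€42.4 → loss €42.4.
€27.4: same outcome either way → loss €0.
€771.2: same outcome either way → loss €0.
€359.1: same outcome either way → loss €0.
€505.6: truthful gives €0, deviation gives −€20.3 → loss €20.3.
€456.1: same outcome either way → loss €0.
€739.1: same outcome either way → loss €0.
Maximum loss: €42.4.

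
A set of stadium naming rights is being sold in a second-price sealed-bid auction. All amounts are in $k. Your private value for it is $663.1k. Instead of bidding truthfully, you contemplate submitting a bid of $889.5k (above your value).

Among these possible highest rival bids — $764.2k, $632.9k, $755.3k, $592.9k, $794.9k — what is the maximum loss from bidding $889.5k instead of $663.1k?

$131.8k

$764.2k: truthful gives $0k, deviation gives −$101.1k → loss $101.1k.
$632.9k: same outcome either way → loss $0k.
$755.3k: truthful gives $0k, deviation gives −$92.2k → loss $92.2k.
$592.9k: same outcome either way → loss $0k.
$794.9k: truthful gives $0k, deviation gives −$131.8k → loss $131.8k.
Maximum loss: $131.8k.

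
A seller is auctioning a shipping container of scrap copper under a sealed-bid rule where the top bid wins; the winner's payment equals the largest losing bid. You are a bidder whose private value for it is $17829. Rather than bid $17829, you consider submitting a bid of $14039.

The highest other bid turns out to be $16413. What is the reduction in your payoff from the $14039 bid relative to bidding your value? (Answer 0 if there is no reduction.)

$1416

Bidding your value $17829: you win (since $17829 > $16413) and pay $16413. Payoff $1416.
Bidding $14039: you lose. Payoff $0.
The competing bid $16413 lies between your shaded bid and your value, so underbidding forfeits an item you could have won at a profitable price.
Loss from deviating = $1416 − ($0) = $1416.
Truthful bidding weakly dominates here: raising your bid can only win items priced above your value, and lowering it can only forfeit items priced below.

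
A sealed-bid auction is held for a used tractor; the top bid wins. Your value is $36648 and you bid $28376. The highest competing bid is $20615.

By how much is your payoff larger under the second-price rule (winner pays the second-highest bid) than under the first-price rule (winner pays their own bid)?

You have the highest bid, so you win under either rule.
Second-price: pay $20615 → payoff $16033.
First-price: pay your own bid $28376 → payoff $8272.
Difference = $16033 − ($8272) = $7761.

$7761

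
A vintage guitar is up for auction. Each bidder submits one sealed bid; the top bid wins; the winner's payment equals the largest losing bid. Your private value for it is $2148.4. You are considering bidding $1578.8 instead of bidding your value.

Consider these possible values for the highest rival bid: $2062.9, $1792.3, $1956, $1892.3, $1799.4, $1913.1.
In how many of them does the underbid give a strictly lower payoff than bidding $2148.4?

6

The deviation hurts exactly when the highest competing bid lies strictly between $1578.8 and $2148.4 — underbidding then forfeits a profitable win.
$2062.9: inside the interval → strictly worse (loss $85.5).
$1792.3: inside the interval → strictly worse (loss $356.1).
$1956: inside the interval → strictly worse (loss $192.4).
$1892.3: inside the interval → strictly worse (loss $256.1).
$1799.4: inside the interval → strictly worse (loss $349).
$1913.1: inside the interval → strictly worse (loss $235.3).
Count: 6.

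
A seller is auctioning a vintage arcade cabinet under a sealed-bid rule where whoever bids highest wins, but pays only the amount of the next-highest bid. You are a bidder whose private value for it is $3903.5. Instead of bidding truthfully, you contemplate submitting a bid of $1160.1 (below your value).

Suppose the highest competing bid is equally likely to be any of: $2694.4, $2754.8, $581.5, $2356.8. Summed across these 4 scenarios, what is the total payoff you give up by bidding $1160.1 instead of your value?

The deviation costs you only when the competing bid falls strictly between $1160.1 and $3903.5; elsewhere both bids give the same outcome.
$2694.4: truthful payoff $1209.1, deviation payoff $0 → loss $1209.1.
$2754.8: truthful payoff $1148.7, deviation payoff $0 → loss $1148.7.
$581.5: outcomes coincide → loss $0.
$2356.8: truthful payoff $1546.7, deviation payoff $0 → loss $1546.7.
Total loss = $1209.1 + $1148.7 + $1546.7 = $3904.5.

$3904.5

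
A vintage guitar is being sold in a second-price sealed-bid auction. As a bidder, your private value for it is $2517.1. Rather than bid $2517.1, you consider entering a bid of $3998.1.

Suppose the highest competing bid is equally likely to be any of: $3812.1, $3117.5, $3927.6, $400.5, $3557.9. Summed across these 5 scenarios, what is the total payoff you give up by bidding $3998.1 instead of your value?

The deviation costs you only when the competing bid falls strictly between $2517.1 and $3998.1; elsewhere both bids give the same outcome.
$3812.1: truthful payoff $0, deviation payoff −$1295 → loss $1295.
$3117.5: truthful payoff $0, deviation payoff −$600.4 → loss $600.4.
$3927.6: truthful payoff $0, deviation payoff −$1410.5 → loss $1410.5.
$400.5: outcomes coincide → loss $0.
$3557.9: truthful payoff $0, deviation payoff −$1040.8 → loss $1040.8.
Total loss = $1295 + $600.4 + $1410.5 + $1040.8 = $4346.7.

$4346.7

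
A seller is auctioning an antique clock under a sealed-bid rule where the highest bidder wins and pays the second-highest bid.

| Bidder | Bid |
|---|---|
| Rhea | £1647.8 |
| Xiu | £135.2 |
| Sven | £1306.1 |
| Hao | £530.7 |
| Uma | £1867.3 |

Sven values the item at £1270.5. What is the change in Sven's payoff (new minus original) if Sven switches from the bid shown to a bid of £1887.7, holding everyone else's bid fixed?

−£596.8

The highest bid among the other bidders is £1867.3; Sven's bid doesn't change that.
Original bid £1306.1: Sven is not highest (top rival bid is £1867.3); payoff £0.
Alternative bid £1887.7: Sven is highest, pays the top rival bid £1867.3; payoff £1270.5 − £1867.3 = −£596.8.
Change in payoff = −£596.8 − (£0) = −£596.8.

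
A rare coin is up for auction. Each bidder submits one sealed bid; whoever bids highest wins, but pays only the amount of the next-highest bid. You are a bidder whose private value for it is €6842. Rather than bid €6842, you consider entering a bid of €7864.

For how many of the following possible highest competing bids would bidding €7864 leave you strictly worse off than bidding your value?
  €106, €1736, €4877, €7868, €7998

The deviation hurts exactly when the highest competing bid lies strictly between €6842 and €7864 — overbidding then wins at a price above your value.
€106: below both → same outcome either way.
€1736: below both → same outcome either way.
€4877: below both → same outcome either way.
€7868: above both → same outcome either way.
€7998: above both → same outcome either way.
Count: 0.

0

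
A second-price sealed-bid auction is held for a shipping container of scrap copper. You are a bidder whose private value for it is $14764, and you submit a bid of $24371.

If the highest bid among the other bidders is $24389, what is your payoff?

Your bid $24371 is below the highest competing bid $24389, so you lose.
A losing bidder pays nothing and receives nothing: payoff = $0.

$0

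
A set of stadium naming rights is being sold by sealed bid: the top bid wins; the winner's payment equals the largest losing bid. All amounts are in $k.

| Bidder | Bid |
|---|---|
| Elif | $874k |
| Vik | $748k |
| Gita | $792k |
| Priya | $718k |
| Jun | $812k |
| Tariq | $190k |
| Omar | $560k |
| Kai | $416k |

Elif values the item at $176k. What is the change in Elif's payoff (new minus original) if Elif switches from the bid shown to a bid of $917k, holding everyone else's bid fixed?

$0k

The highest bid among the other bidders is $812k; Elif's bid doesn't change that.
Original bid $874k: Elif is highest, pays the top rival bid $812k; payoff $176k − $812k = −$636k.
Alternative bid $917k: Elif is highest, pays the top rival bid $812k; payoff $176k − $812k = −$636k.
Change in payoff = −$636k − (−$636k) = $0k.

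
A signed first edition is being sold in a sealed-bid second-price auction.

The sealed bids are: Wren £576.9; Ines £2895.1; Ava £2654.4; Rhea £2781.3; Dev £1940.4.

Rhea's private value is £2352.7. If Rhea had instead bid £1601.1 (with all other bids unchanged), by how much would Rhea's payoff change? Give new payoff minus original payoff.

The highest bid among the other bidders is £2895.1; Rhea's bid doesn't change that.
Original bid £2781.3: Rhea is not highest (top rival bid is £2895.1); payoff £0.
Alternative bid £1601.1: Rhea is not highest (top rival bid is £2895.1); payoff £0.
Change in payoff = £0 − (£0) = £0.

£0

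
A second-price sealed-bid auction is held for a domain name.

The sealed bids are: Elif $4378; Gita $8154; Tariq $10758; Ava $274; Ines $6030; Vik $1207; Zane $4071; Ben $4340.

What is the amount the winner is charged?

$8154

Highest bid: Tariq at $10758, so Tariq wins.
Second-highest bid: Gita at $8154 — that is the price the winner pays.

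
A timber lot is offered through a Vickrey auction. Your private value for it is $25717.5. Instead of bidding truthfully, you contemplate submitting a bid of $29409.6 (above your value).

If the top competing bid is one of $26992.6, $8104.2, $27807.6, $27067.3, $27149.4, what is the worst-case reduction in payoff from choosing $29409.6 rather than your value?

$2090.1

$26992.6: truthful gives $0, deviation gives −$1275.1 → loss $1275.1.
$8104.2: same outcome either way → loss $0.
$27807.6: truthful gives $0, deviation gives −$2090.1 → loss $2090.1.
$27067.3: truthful gives $0, deviation gives −$1349.8 → loss $1349.8.
$27149.4: truthful gives $0, deviation gives −$1431.9 → loss $1431.9.
Maximum loss: $2090.1.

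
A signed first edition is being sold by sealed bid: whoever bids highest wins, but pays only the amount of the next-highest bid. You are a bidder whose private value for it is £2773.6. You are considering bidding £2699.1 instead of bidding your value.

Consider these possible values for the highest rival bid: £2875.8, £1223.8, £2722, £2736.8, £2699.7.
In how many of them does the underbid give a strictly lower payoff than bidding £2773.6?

3

The deviation hurts exactly when the highest competing bid lies strictly between £2699.1 and £2773.6 — underbidding then forfeits a profitable win.
£2875.8: above both → same outcome either way.
£1223.8: below both → same outcome either way.
£2722: inside the interval → strictly worse (loss £51.6).
£2736.8: inside the interval → strictly worse (loss £36.8).
£2699.7: inside the interval → strictly worse (loss £73.9).
Count: 3.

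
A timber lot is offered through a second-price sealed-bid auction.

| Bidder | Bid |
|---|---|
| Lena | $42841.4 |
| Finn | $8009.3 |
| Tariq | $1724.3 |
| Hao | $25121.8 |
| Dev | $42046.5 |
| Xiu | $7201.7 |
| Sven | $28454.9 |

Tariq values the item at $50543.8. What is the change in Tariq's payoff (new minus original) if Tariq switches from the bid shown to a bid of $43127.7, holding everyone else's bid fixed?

The highest bid among the other bidders is $42841.4; Tariq's bid doesn't change that.
Original bid $1724.3: Tariq is not highest (top rival bid is $42841.4); payoff $0.
Alternative bid $43127.7: Tariq is highest, pays the top rival bid $42841.4; payoff $50543.8 − $42841.4 = $7702.4.
Change in payoff = $7702.4 − ($0) = $7702.4.

$7702.4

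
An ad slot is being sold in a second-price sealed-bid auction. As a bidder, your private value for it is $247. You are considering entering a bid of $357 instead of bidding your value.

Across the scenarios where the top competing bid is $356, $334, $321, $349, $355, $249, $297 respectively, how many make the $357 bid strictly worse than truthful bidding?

7

The deviation hurts exactly when the highest competing bid lies strictly between $247 and $357 — overbidding then wins at a price above your value.
$356: inside the interval → strictly worse (loss $109).
$334: inside the interval → strictly worse (loss $87).
$321: inside the interval → strictly worse (loss $74).
$349: inside the interval → strictly worse (loss $102).
$355: inside the interval → strictly worse (loss $108).
$249: inside the interval → strictly worse (loss $2).
$297: inside the interval → strictly worse (loss $50).
Count: 7.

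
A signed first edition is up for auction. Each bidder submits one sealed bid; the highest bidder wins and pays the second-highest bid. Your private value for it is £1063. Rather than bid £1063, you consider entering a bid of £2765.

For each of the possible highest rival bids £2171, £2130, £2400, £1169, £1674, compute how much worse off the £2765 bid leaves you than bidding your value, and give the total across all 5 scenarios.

£4229

The deviation costs you only when the competing bid falls strictly between £1063 and £2765; elsewhere both bids give the same outcome.
£2171: truthful payoff £0, deviation payoff −£1108 → loss £1108.
£2130: truthful payoff £0, deviation payoff −£1067 → loss £1067.
£2400: truthful payoff £0, deviation payoff −£1337 → loss £1337.
£1169: truthful payoff £0, deviation payoff −£106 → loss £106.
£1674: truthful payoff £0, deviation payoff −£611 → loss £611.
Total loss = £1108 + £1067 + £1337 + £106 + £611 = £4229.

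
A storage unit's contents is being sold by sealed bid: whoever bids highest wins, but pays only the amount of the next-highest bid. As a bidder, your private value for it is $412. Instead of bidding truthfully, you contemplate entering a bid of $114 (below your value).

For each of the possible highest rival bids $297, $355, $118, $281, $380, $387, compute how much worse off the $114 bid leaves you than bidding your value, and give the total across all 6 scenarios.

The deviation costs you only when the competing bid falls strictly between $114 and $412; elsewhere both bids give the same outcome.
$297: truthful payoff $115, deviation payoff $0 → loss $115.
$355: truthful payoff $57, deviation payoff $0 → loss $57.
$118: truthful payoff $294, deviation payoff $0 → loss $294.
$281: truthful payoff $131, deviation payoff $0 → loss $131.
$380: truthful payoff $32, deviation payoff $0 → loss $32.
$387: truthful payoff $25, deviation payoff $0 → loss $25.
Total loss = $115 + $57 + $294 + $131 + $32 + $25 = $654.
Because the price is fixed by the runner-up's bid, deviating from your value can only change a good outcome into a bad one — never the reverse.

$654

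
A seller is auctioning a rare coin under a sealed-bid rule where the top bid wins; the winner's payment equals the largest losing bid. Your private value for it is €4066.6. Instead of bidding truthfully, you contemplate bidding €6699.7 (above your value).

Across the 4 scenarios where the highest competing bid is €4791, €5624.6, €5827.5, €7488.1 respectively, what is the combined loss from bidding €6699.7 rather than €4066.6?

€4043.3

The deviation costs you only when the competing bid falls strictly between €4066.6 and €6699.7; elsewhere both bids give the same outcome.
€4791: truthful payoff €0, deviation payoff −€724.4 → loss €724.4.
€5624.6: truthful payoff €0, deviation payoff −€1558 → loss €1558.
€5827.5: truthful payoff €0, deviation payoff −€1760.9 → loss €1760.9.
€7488.1: outcomes coincide → loss €0.
Total loss = €724.4 + €1558 + €1760.9 = €4043.3.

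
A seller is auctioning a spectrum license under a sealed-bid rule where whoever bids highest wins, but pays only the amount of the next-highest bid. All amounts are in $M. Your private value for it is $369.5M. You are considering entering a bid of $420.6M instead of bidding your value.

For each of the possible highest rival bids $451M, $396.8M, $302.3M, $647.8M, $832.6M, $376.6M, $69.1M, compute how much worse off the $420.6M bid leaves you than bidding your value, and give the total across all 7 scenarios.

The deviation costs you only when the competing bid falls strictly between $369.5M and $420.6M; elsewhere both bids give the same outcome.
$451M: outcomes coincide → loss $0M.
$396.8M: truthful payoff $0M, deviation payoff −$27.3M → loss $27.3M.
$302.3M: outcomes coincide → loss $0M.
$647.8M: outcomes coincide → loss $0M.
$832.6M: outcomes coincide → loss $0M.
$376.6M: truthful payoff $0M, deviation payoff −$7.1M → loss $7.1M.
$69.1M: outcomes coincide → loss $0M.
Total loss = $27.3M + $7.1M = $34.4M.
Truthful bidding weakly dominates here: raising your bid can only win items priced above your value, and lowering it can only forfeit items priced below.

$34.4M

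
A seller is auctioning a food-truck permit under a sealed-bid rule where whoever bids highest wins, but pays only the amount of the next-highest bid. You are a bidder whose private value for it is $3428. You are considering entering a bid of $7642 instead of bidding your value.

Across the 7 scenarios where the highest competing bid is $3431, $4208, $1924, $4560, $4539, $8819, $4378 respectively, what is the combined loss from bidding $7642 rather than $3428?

The deviation costs you only when the competing bid falls strictly between $3428 and $7642; elsewhere both bids give the same outcome.
$3431: truthful payoff $0, deviation payoff −$3 → loss $3.
$4208: truthful payoff $0, deviation payoff −$780 → loss $780.
$1924: outcomes coincide → loss $0.
$4560: truthful payoff $0, deviation payoff −$1132 → loss $1132.
$4539: truthful payoff $0, deviation payoff −$1111 → loss $1111.
$8819: outcomes coincide → loss $0.
$4378: truthful payoff $0, deviation payoff −$950 → loss $950.
Total loss = $3 + $780 + $1132 + $1111 + $950 = $3976.

$3976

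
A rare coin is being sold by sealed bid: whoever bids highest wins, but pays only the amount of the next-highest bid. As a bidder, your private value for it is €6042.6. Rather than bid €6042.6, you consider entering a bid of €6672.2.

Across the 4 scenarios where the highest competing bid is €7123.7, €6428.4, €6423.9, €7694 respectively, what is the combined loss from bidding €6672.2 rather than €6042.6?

The deviation costs you only when the competing bid falls strictly between €6042.6 and €6672.2; elsewhere both bids give the same outcome.
€7123.7: outcomes coincide → loss €0.
€6428.4: truthful payoff €0, deviation payoff −€385.8 → loss €385.8.
€6423.9: truthful payoff €0, deviation payoff −€381.3 → loss €381.3.
€7694: outcomes coincide → loss €0.
Total loss = €385.8 + €381.3 = €767.1.
In a second-price auction your bid sets only whether you win, not what you pay, so bidding your true value is weakly dominant.

€767.1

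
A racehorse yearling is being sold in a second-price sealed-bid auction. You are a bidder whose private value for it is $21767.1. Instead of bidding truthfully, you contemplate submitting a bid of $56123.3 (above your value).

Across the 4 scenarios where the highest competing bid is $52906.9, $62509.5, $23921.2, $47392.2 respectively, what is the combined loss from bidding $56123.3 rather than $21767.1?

The deviation costs you only when the competing bid falls strictly between $21767.1 and $56123.3; elsewhere both bids give the same outcome.
$52906.9: truthful payoff $0, deviation payoff −$31139.8 → loss $31139.8.
$62509.5: outcomes coincide → loss $0.
$23921.2: truthful payoff $0, deviation payoff −$2154.1 → loss $2154.1.
$47392.2: truthful payoff $0, deviation payoff −$25625.1 → loss $25625.1.
Total loss = $31139.8 + $2154.1 + $25625.1 = $58919.

$58919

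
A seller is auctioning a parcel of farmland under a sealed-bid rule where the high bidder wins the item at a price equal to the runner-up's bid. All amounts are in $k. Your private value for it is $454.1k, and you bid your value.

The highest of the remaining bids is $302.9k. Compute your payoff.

Your bid $454.1k exceeds the highest competing bid $302.9k, so you win.
In a second-price auction the winner pays the second-highest bid, $302.9k.
Payoff = value − price = $454.1k − $302.9k = $151.2k.

$151.2k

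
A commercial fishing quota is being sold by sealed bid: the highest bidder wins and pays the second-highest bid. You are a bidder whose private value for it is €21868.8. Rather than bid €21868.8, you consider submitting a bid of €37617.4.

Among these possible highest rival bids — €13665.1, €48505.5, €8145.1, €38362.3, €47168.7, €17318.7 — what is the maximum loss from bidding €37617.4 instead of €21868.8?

€0

€13665.1: same outcome either way → loss €0.
€48505.5: same outcome either way → loss €0.
€8145.1: same outcome either way → loss €0.
€38362.3: same outcome either way → loss €0.
€47168.7: same outcome either way → loss €0.
€17318.7: same outcome either way → loss €0.
Maximum loss: €0.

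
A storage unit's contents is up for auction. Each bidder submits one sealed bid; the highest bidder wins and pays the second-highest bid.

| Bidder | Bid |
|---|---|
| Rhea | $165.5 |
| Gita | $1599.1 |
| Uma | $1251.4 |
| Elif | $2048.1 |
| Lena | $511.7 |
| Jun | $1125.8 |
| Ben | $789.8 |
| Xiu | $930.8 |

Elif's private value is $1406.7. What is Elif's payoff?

Highest bid: Elif at $2048.1, so Elif wins.
Second-highest bid: Gita at $1599.1 — that is the price the winner pays.
Elif's payoff = value − price = $1406.7 − $1599.1 = −$192.4.

−$192.4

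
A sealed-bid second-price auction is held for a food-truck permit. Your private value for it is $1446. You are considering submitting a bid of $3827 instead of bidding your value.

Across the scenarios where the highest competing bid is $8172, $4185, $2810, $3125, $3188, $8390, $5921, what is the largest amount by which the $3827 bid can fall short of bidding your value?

$8172: same outcome either way → loss $0.
$4185: same outcome either way → loss $0.
$2810: truthful gives $0, deviation gives −$1364 → loss $1364.
$3125: truthful gives $0, deviation gives −$1679 → loss $1679.
$3188: truthful gives $0, deviation gives −$1742 → loss $1742.
$8390: same outcome either way → loss $0.
$5921: same outcome either way → loss $0.
Maximum loss: $1742.

$1742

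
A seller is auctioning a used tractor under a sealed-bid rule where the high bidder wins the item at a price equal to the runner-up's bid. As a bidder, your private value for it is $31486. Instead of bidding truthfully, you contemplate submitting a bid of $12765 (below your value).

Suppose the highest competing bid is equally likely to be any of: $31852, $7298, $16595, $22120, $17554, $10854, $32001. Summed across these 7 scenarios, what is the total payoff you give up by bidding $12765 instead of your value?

The deviation costs you only when the competing bid falls strictly between $12765 and $31486; elsewhere both bids give the same outcome.
$31852: outcomes coincide → loss $0.
$7298: outcomes coincide → loss $0.
$16595: truthful payoff $14891, deviation payoff $0 → loss $14891.
$22120: truthful payoff $9366, deviation payoff $0 → loss $9366.
$17554: truthful payoff $13932, deviation payoff $0 → loss $13932.
$10854: outcomes coincide → loss $0.
$32001: outcomes coincide → loss $0.
Total loss = $14891 + $9366 + $13932 = $38189.
Truthful bidding weakly dominates here: raising your bid can only win items priced above your value, and lowering it can only forfeit items priced below.

$38189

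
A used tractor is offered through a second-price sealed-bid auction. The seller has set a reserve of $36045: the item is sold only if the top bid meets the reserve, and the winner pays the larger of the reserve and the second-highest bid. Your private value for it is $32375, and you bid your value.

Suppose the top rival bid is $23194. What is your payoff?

$0

Your bid $32375 is the highest bid but falls below the reserve $36045, so the item goes unsold. Payoff $0.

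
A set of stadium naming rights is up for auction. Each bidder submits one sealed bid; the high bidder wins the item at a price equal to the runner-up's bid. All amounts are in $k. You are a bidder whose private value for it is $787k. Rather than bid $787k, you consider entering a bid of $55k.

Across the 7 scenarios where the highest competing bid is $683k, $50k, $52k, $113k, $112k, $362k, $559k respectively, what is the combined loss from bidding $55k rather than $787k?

The deviation costs you only when the competing bid falls strictly between $55k and $787k; elsewhere both bids give the same outcome.
$683k: truthful payoff $104k, deviation payoff $0k → loss $104k.
$50k: outcomes coincide → loss $0k.
$52k: outcomes coincide → loss $0k.
$113k: truthful payoff $674k, deviation payoff $0k → loss $674k.
$112k: truthful payoff $675k, deviation payoff $0k → loss $675k.
$362k: truthful payoff $425k, deviation payoff $0k → loss $425k.
$559k: truthful payoff $228k, deviation payoff $0k → loss $228k.
Total loss = $104k + $674k + $675k + $425k + $228k = $2106k.

$2106k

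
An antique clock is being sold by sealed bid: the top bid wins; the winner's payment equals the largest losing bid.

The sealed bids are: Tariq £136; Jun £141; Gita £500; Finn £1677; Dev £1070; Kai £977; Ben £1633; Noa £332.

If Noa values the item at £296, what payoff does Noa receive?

Highest bid: Finn at £1677, so Finn wins.
Second-highest bid: Ben at £1633 — that is the price the winner pays.
Noa did not win, so Noa pays nothing and receives nothing: payoff £0.

£0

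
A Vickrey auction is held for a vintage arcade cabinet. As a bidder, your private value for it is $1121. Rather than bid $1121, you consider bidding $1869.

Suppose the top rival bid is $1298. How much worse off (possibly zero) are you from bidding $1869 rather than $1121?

$177

Bidding your value $1121: you lose (since $1121 < $1298). Payoff $0.
Bidding $1869: you win and pay $1298. Payoff $1121 − $1298 = −$177.
The competing bid $1298 lies between your value and your inflated bid, so overbidding wins an item priced above your value.
Loss from deviating = $0 − (−$177) = $177.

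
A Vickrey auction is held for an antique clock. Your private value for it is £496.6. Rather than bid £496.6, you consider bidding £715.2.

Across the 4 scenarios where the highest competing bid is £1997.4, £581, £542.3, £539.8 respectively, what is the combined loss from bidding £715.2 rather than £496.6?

£173.3

The deviation costs you only when the competing bid falls strictly between £496.6 and £715.2; elsewhere both bids give the same outcome.
£1997.4: outcomes coincide → loss £0.
£581: truthful payoff £0, deviation payoff −£84.4 → loss £84.4.
£542.3: truthful payoff £0, deviation payoff −£45.7 → loss £45.7.
£539.8: truthful payoff £0, deviation payoff −£43.2 → loss £43.2.
Total loss = £84.4 + £45.7 + £43.2 = £173.3.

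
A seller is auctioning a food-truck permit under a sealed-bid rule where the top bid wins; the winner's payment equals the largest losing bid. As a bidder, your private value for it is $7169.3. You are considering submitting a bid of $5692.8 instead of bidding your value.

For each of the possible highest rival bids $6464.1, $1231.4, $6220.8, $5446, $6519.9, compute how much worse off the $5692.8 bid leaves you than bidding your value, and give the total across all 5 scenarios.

$2303.1

The deviation costs you only when the competing bid falls strictly between $5692.8 and $7169.3; elsewhere both bids give the same outcome.
$6464.1: truthful payoff $705.2, deviation payoff $0 → loss $705.2.
$1231.4: outcomes coincide → loss $0.
$6220.8: truthful payoff $948.5, deviation payoff $0 → loss $948.5.
$5446: outcomes coincide → loss $0.
$6519.9: truthful payoff $649.4, deviation payoff $0 → loss $649.4.
Total loss = $705.2 + $948.5 + $649.4 = $2303.1.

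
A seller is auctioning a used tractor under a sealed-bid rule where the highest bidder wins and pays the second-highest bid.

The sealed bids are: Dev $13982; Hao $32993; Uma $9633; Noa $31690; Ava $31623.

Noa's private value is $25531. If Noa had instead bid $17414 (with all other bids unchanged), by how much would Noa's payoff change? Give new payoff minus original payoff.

The highest bid among the other bidders is $32993; Noa's bid doesn't change that.
Original bid $31690: Noa is not highest (top rival bid is $32993); payoff $0.
Alternative bid $17414: Noa is not highest (top rival bid is $32993); payoff $0.
Change in payoff = $0 − ($0) = $0.

$0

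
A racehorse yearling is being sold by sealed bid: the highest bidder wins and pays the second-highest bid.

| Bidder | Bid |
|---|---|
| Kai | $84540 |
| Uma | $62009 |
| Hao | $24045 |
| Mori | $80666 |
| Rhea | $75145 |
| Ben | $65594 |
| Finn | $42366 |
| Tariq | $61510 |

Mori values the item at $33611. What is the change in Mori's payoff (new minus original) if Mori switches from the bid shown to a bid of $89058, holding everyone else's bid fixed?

−$50929

The highest bid among the other bidders is $84540; Mori's bid doesn't change that.
Original bid $80666: Mori is not highest (top rival bid is $84540); payoff $0.
Alternative bid $89058: Mori is highest, pays the top rival bid $84540; payoff $33611 − $84540 = −$50929.
Change in payoff = −$50929 − ($0) = −$50929.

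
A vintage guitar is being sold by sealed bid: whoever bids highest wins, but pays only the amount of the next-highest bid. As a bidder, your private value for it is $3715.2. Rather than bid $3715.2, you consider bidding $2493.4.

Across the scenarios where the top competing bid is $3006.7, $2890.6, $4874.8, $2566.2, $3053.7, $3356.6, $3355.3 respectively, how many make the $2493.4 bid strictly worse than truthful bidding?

The deviation hurts exactly when the highest competing bid lies strictly between $2493.4 and $3715.2 — underbidding then forfeits a profitable win.
$3006.7: inside the interval → strictly worse (loss $708.5).
$2890.6: inside the interval → strictly worse (loss $824.6).
$4874.8: above both → same outcome either way.
$2566.2: inside the interval → strictly worse (loss $1149).
$3053.7: inside the interval → strictly worse (loss $661.5).
$3356.6: inside the interval → strictly worse (loss $358.6).
$3355.3: inside the interval → strictly worse (loss $359.9).
Count: 6.

6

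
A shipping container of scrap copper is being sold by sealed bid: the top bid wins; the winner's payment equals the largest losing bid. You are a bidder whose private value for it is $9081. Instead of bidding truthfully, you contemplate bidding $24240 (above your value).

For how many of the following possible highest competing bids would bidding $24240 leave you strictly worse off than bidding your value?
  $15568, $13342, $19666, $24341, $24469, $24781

3

The deviation hurts exactly when the highest competing bid lies strictly between $9081 and $24240 — overbidding then wins at a price above your value.
$15568: inside the interval → strictly worse (loss $6487).
$13342: inside the interval → strictly worse (loss $4261).
$19666: inside the interval → strictly worse (loss $10585).
$24341: above both → same outcome either way.
$24469: above both → same outcome either way.
$24781: above both → same outcome either way.
Count: 3.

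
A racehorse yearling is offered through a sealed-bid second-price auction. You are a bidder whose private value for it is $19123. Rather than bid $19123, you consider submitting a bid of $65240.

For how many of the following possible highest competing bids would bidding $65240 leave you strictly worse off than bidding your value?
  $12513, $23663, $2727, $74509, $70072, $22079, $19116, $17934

The deviation hurts exactly when the highest competing bid lies strictly between $19123 and $65240 — overbidding then wins at a price above your value.
$12513: below both → same outcome either way.
$23663: inside the interval → strictly worse (loss $4540).
$2727: below both → same outcome either way.
$74509: above both → same outcome either way.
$70072: above both → same outcome either way.
$22079: inside the interval → strictly worse (loss $2956).
$19116: below both → same outcome either way.
$17934: below both → same outcome either way.
Count: 2.

2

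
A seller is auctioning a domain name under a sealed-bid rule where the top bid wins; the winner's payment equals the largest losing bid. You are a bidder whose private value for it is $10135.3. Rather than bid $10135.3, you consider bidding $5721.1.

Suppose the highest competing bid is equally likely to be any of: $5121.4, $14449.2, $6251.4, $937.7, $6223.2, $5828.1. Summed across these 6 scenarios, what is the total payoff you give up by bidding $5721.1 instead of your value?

The deviation costs you only when the competing bid falls strictly between $5721.1 and $10135.3; elsewhere both bids give the same outcome.
$5121.4: outcomes coincide → loss $0.
$14449.2: outcomes coincide → loss $0.
$6251.4: truthful payoff $3883.9, deviation payoff $0 → loss $3883.9.
$937.7: outcomes coincide → loss $0.
$6223.2: truthful payoff $3912.1, deviation payoff $0 → loss $3912.1.
$5828.1: truthful payoff $4307.2, deviation payoff $0 → loss $4307.2.
Total loss = $3883.9 + $3912.1 + $4307.2 = $12103.2.

$12103.2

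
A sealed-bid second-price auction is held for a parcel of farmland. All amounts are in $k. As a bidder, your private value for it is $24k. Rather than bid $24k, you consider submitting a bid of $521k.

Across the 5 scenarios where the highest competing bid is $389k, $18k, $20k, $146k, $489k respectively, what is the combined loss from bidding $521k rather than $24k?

The deviation costs you only when the competing bid falls strictly between $24k and $521k; elsewhere both bids give the same outcome.
$389k: truthful payoff $0k, deviation payoff −$365k → loss $365k.
$18k: outcomes coincide → loss $0k.
$20k: outcomes coincide → loss $0k.
$146k: truthful payoff $0k, deviation payoff −$122k → loss $122k.
$489k: truthful payoff $0k, deviation payoff −$465k → loss $465k.
Total loss = $365k + $122k + $465k = $952k.

$952k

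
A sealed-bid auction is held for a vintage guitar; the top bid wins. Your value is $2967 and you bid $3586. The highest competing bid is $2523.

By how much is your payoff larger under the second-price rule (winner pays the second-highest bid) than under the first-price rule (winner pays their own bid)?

You have the highest bid, so you win under either rule.
Second-price: pay $2523 → payoff $444.
First-price: pay your own bid $3586 → payoff −$619.
Difference = $444 − (−$619) = $1063.

$1063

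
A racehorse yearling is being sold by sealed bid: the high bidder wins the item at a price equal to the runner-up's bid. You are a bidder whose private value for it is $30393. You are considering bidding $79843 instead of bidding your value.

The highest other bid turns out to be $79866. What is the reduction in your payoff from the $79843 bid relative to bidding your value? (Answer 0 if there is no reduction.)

Bidding your value $30393: you lose (since $30393 < $79866). Payoff $0.
Bidding $79843: you lose. Payoff $0.
Difference = $0 − $0 = $0; both bids lead to the same outcome because the competing bid is above both your value and your alternative bid.

$0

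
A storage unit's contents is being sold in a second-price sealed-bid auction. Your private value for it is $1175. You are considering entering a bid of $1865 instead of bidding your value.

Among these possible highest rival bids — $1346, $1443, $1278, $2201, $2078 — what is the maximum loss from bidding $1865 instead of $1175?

$1346: truthful gives $0, deviation gives −$171 → loss $171.
$1443: truthful gives $0, deviation gives −$268 → loss $268.
$1278: truthful gives $0, deviation gives −$103 → loss $103.
$2201: same outcome either way → loss $0.
$2078: same outcome either way → loss $0.
Maximum loss: $268.

$268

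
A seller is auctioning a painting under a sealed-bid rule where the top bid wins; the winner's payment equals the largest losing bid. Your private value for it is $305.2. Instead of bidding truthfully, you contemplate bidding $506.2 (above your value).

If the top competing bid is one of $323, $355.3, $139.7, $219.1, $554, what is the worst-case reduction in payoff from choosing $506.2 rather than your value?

$323: truthful gives $0, deviation gives −$17.8 → loss $17.8.
$355.3: truthful gives $0, deviation gives −$50.1 → loss $50.1.
$139.7: same outcome either way → loss $0.
$219.1: same outcome either way → loss $0.
$554: same outcome either way → loss $0.
Maximum loss: $50.1.

$50.1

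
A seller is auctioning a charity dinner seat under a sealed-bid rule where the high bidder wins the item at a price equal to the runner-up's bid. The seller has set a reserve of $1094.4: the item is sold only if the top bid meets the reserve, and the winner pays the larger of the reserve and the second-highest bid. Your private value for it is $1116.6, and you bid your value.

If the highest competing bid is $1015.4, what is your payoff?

$22.2

Your bid $1116.6 is the highest and exceeds the reserve.
Price = max(second-highest bid, reserve) = max($1015.4, $1094.4) = $1094.4.
Payoff = $1116.6 − $1094.4 = $22.2.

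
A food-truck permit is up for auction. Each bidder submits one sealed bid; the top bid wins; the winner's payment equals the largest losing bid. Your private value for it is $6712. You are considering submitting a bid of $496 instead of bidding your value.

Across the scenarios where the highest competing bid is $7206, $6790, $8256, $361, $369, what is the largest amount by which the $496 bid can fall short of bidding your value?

$7206: same outcome either way → loss $0.
$6790: same outcome either way → loss $0.
$8256: same outcome either way → loss $0.
$361: same outcome either way → loss $0.
$369: same outcome either way → loss $0.
Maximum loss: $0.

$0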